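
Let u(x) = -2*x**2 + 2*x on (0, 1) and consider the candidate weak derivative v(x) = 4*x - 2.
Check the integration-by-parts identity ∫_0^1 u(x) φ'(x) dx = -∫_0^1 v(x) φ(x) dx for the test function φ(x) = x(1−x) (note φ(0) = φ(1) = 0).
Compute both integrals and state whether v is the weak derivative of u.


LHS = 0, RHS = 0. No, v is not the weak derivative of u.

u(x) = -2*x**2 + 2*x, classical derivative u'(x) = 2 - 4*x.
φ(x) = x(1−x), so φ'(x) = 1 - 2*x.
Note φ(0) = φ(1) = 0, so the boundary term u·φ vanishes.
LHS = ∫_0^1 u(x) φ'(x) dx = ∫_0^1 (4*x^3 - 6*x^2 + 2*x) dx. Term by term:
  ∫_0^1 4*x^3 dx = 1;  ∫_0^1 -6*x^2 dx = -2;  ∫_0^1 2*x dx = 1.
Sum: 1 − 2 + 1 = 0.
So LHS = 0.
∫_0^1 v(x) φ(x) dx = ∫_0^1 (-4*x^3 + 6*x^2 - 2*x) dx. Term by term:
  ∫_0^1 -4*x^3 dx = -1;  ∫_0^1 6*x^2 dx = 2;  ∫_0^1 -2*x dx = -1.
Sum: -1 + 2 − 1 = 0.
So RHS = -∫_0^1 v(x) φ(x) dx = 0.
LHS = RHS, so the identity holds for this particular φ. But this is necessary, not sufficient: a weak derivative must satisfy the identity for EVERY test function in C_c^∞(0, 1).
Here u is smooth, so its weak derivative equals its classical derivative u'(x) = 2 - 4*x. Since v(x) = 4*x - 2 ≠ u'(x), v is NOT the weak derivative of u — the agreement for this single φ is a coincidence (the difference v − u' happens to be L²-orthogonal to this φ).


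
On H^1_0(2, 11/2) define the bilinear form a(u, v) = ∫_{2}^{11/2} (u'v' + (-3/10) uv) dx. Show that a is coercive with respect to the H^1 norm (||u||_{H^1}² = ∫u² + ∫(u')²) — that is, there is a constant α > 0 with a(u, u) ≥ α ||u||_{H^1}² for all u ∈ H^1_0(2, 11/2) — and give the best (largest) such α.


α = (-147 + 40*π^2)/(10*(4*π^2 + 49))

Coercivity of a(·,·) on H^1_0(2, 11/2) means a(u, u) ≥ α ||u||_{H^1}² for every u ∈ H^1_0.
The interval has length L = 7/2, and Poincaré/coercivity depend only on L. Here a(u, u) = ∫(u')² + (-3/10)·∫u².
Here c = -3/10 < 0 with |c| < (π/L)² = 4*π^2/49, so coercivity still holds. The condition a(u,u) ≥ α||u||_{H^1}² reads (1−α)∫(u')² ≥ (α−c)∫u². Any admissible α is ≤ 1 (rapidly oscillating u have ∫u²/∫(u')² → 0), and α = 1 would force 0 ≥ (1−c)∫u², impossible since c < 1; so 1−α > 0. By the sharp Poincaré inequality on H^1_0 of an interval of length L, ∫(u')² ≥ (π/L)²∫u² with equality for the first sine mode sin(π(x−x₀)/L) (x₀ the left endpoint), so the inequality holds for all u iff (1−α)(π/L)² ≥ α − c, i.e. α ≤ ((π/L)² + c)/((π/L)² + 1) = (1 + c(L/π)²)/(1 + (L/π)²). (Direct route, valid since c ≤ 0: Poincaré gives c∫u² ≥ c(L/π)²∫(u')², so a(u,u) ≥ (1 + c(L/π)²)∫(u')², while ||u||_{H^1}² ≤ (1 + (L/π)²)∫(u')²; dividing yields the same α.) With (π/L)² = 4*π^2/49 and c = -3/10, the largest admissible constant is α = ((π/L)² + c)/((π/L)² + 1).
Simplifying, α = (-147 + 40*π^2)/(10*(4*π^2 + 49)).


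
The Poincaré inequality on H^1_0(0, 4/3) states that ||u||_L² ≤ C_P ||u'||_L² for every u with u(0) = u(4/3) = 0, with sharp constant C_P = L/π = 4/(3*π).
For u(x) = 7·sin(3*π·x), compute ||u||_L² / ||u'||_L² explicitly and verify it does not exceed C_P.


||u||_L² / ||u'||_L² = 1/(3*π) < C_P = 4/(3*π).

u(x) = 7·sin(3*π·x), so u'(x) = 21*π*cos(3*π*x).
Writing u(x) = A·sin(kπx/L) with A = 7 and k = 4, use ∫_0^L sin²(kπx/L) dx = L/2 and ∫_0^L cos²(kπx/L) dx = L/2.
u² = 49·sin²(3*π·x) and (u')² = 441*π^2·cos²(3*π·x), and each of sin², cos² integrates to L/2 = 2/3 over (0, 4/3).
∫_0^4/3 u² dx = 98/3, so ||u||_L² = 7*sqrt(6)/3.
∫_0^4/3 (u')² dx = 294*π^2, so ||u'||_L² = 7*sqrt(6)*π.
Ratio ||u||_L² / ||u'||_L² = 1/(3*π).
Sharp Poincaré constant on H^1_0(0, 4/3) is C_P = L/π = 4/(3*π), achieved by sin(3*π/4·x).
This is the k = 4 harmonic; the ratio L/(kπ) is strictly less than C_P = L/π, consistent with the sharp inequality ||u||_L² ≤ C_P ||u'||_L².


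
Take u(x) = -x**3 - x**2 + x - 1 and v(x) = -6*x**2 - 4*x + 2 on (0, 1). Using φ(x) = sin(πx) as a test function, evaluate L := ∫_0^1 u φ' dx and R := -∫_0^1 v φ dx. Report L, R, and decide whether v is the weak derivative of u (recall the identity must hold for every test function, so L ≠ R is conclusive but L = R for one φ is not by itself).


LHS = -12/π^3 + 3/π, RHS = -24/π^3 + 6/π. No, v is not the weak derivative of u.

u(x) = -x**3 - x**2 + x - 1, classical derivative u'(x) = -3*x**2 - 2*x + 1.
φ(x) = sin(πx), so φ'(x) = π*cos(π*x).
Note φ(0) = φ(1) = 0, so the boundary term u·φ vanishes.
LHS = ∫_0^1 u(x) φ'(x) dx = ∫_0^1 (-π*x^3*cos(π*x) - π*x^2*cos(π*x) + π*x*cos(π*x) - π*cos(π*x)) dx. Term by term:
  ∫_0^1 -π*cos(π*x) dx = 0;  ∫_0^1 π*x*cos(π*x) dx = -2/π;  ∫_0^1 -π*x^2*cos(π*x) dx = 2/π;
  ∫_0^1 -π*x^3*cos(π*x) dx = -12/π^3 + 3/π.
Sum: 0 − 2/π + 2/π + -12/π^3 + 3/π = -12/π^3 + 3/π.
So LHS = -12/π^3 + 3/π.
∫_0^1 v(x) φ(x) dx = ∫_0^1 (-6*x^2*sin(π*x) - 4*x*sin(π*x) + 2*sin(π*x)) dx. Term by term:
  ∫_0^1 2*sin(π*x) dx = 4/π;  ∫_0^1 -6*x^2*sin(π*x) dx = -6/π + 24/π^3;  ∫_0^1 -4*x*sin(π*x) dx = -4/π.
Sum: 4/π + -6/π + 24/π^3 − 4/π = -6/π + 24/π^3.
So RHS = -∫_0^1 v(x) φ(x) dx = -24/π^3 + 6/π.
LHS − RHS = -3/π + 12/π^3 ≠ 0, so the identity fails.
(For a valid weak derivative the identity must hold for EVERY test function, in particular this one. The failure shows v is NOT the weak derivative of u.)
Correct weak derivative would be u'(x) = -3*x**2 - 2*x + 1.


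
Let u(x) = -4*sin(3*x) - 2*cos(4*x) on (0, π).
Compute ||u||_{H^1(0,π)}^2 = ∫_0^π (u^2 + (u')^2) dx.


||u||_{H^1(0,π)}^2 = -1632/7 + 114*π

u'(x) = 8*sin(4*x) - 12*cos(3*x).
Expand u² and (u')² and integrate term by term on (0, π), using: for integers n ≥ 1, ∫_0^π sin²(nx) dx = ∫_0^π cos²(nx) dx = π/2; for n ≠ n', ∫_0^π sin(nx)sin(n'x) dx = ∫_0^π cos(nx)cos(n'x) dx = 0; and by product-to-sum, ∫_0^π sin(nx)cos(n'x) dx = ½∫_0^π [sin((n+n')x) + sin((n−n')x)] dx, which is 0 when n+n' is even and 2n/(n²−n'²) when n+n' is odd (it need not vanish on (0, π)).
  u² squared terms: (-4)²·∫sin(3x)² dx = 16·π/2 = 8*π;  (-2)²·∫cos(4x)² dx = 4·π/2 = 2*π.
  u² cross terms: 2·(-4)·(-2)·∫sin(3x)·cos(4x) dx = 16·(-6/7) = -96/7.
  So ∫_0^π u² dx = 8*π + 2*π − 96/7 = -96/7 + 10*π.
  (u')² squared terms: (-12)²·∫cos(3x)² dx = 144·π/2 = 72*π;  (8)²·∫sin(4x)² dx = 64·π/2 = 32*π.
  (u')² cross terms: 2·(-12)·(8)·∫cos(3x)·sin(4x) dx = -192·(8/7) = -1536/7.
  So ∫_0^π (u')² dx = 72*π + 32*π − 1536/7 = -1536/7 + 104*π.
||u||_{H^1}^2 = (-96/7 + 10*π) + (-1536/7 + 104*π) = -1632/7 + 114*π.


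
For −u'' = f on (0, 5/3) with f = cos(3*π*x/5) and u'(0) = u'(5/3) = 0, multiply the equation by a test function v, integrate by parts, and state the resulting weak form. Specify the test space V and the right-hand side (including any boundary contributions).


V = H^1(0, 5/3) (no boundary constraint on v; u is determined up to an additive constant); weak form: ∫_0^5/3 u'v' dx = ∫_0^5/3 (cos(3*π*x/5)) v dx for all v ∈ V.

Multiply both sides by a test function v and integrate from 0 to 5/3:
  ∫_0^5/3 −u''(x) v(x) dx = ∫_0^5/3 f(x) v(x) dx.
Integrate the LHS by parts once:
  ∫_0^5/3 −u'' v dx = −[u'(x) v(x)]_0^5/3 + ∫_0^5/3 u'(x) v'(x) dx.
Thus ∫_0^5/3 u'(x) v'(x) dx = ∫_0^5/3 f(x) v(x) dx + [u'(x) v(x)]_0^5/3.
Choose V so that boundary terms are either known or forced to vanish.
u has homogeneous Neumann: u'(0) = u'(5/3) = 0. So [u' v]_0^5/3 = 0·v(5/3) − 0·v(0) = 0 for any v; take V = H^1(0, 5/3).
Weak formulation: find u (satisfying any essential BC) such that ∫_0^5/3 u'(x) v'(x) dx = ∫_0^5/3 f v dx for all v ∈ V (homogeneous Neumann, so boundary terms vanish).
Substituting f(x) = cos(3*π*x/5), the right-hand side is ∫_0^5/3 (cos(3*π*x/5)) v dx.
Compatibility check (pure Neumann): taking v ≡ 1 ∈ V gives 0 = ∫_0^5/3 f dx + (0) − (0), i.e. ∫_0^5/3 f dx must equal u'(0) − u'(5/3) = 0. Indeed ∫_0^5/3 (cos(3*π*x/5)) dx = 0, so the data are compatible. The solution is then unique only up to an additive constant (fix it e.g. by requiring ∫_0^5/3 u dx = 0).


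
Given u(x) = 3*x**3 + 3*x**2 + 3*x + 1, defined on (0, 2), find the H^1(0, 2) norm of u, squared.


||u||_{H^1}^2 = 68592/35

The H^1 norm (squared) on an interval (0, L) is
  ||u||_{H^1}^2 = ∫_0^L u(x)^2 dx + ∫_0^L u'(x)^2 dx.
Compute u'(x) = 9*x**2 + 6*x + 3.
Then u(x)^2 = 9*x**6 + 18*x**5 + 27*x**4 + 24*x**3 + 15*x**2 + 6*x + 1 and u'(x)^2 = 81*x**4 + 108*x**3 + 90*x**2 + 36*x + 9.
Integrate each monomial from 0 to 2 using ∫_0^2 c·x^n dx = c·2^(n+1)/(n+1):
  ∫_0^2 u(x)^2 dx = ∫_0^2 (9*x^6 + 18*x^5 + 27*x^4 + 24*x^3 + 15*x^2 + 6*x + 1) dx. Term by term:
    ∫_0^2 9*x^6 dx = 1152/7;  ∫_0^2 18*x^5 dx = 192;  ∫_0^2 27*x^4 dx = 864/5;
    ∫_0^2 24*x^3 dx = 96;  ∫_0^2 15*x^2 dx = 40;  ∫_0^2 6*x dx = 12;
    ∫_0^2 1 dx = 2.
  Sum: 1152/7 + 192 + 864/5 + 96 + 40 + 12 + 2 = 23778/35.
  ∫_0^2 u'(x)^2 dx = ∫_0^2 (81*x^4 + 108*x^3 + 90*x^2 + 36*x + 9) dx. Term by term:
    ∫_0^2 81*x^4 dx = 2592/5;  ∫_0^2 108*x^3 dx = 432;  ∫_0^2 90*x^2 dx = 240;
    ∫_0^2 36*x dx = 72;  ∫_0^2 9 dx = 18.
  Sum: 2592/5 + 432 + 240 + 72 + 18 = 6402/5.
Adding: ||u||_{H^1}^2 = 23778/35 + 6402/5 = 68592/35.


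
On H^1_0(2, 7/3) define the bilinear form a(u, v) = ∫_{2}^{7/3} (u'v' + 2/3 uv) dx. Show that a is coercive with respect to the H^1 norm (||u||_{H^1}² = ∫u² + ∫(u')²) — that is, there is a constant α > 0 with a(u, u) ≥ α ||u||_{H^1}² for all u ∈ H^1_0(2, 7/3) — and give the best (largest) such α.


α = (2 + 27*π^2)/(3*(1 + 9*π^2))

Coercivity of a(·,·) on H^1_0(2, 7/3) means a(u, u) ≥ α ||u||_{H^1}² for every u ∈ H^1_0.
The interval has length L = 1/3, and Poincaré/coercivity depend only on L. Here a(u, u) = ∫(u')² + (2/3)·∫u².
Here 0 < c = 2/3 < 1. The condition a(u,u) ≥ α||u||_{H^1}² reads (1−α)∫(u')² ≥ (α−c)∫u². Any admissible α is ≤ 1 (rapidly oscillating u have ∫u²/∫(u')² → 0), and α = 1 would force 0 ≥ (1−c)∫u², impossible since c < 1; so 1−α > 0. By the sharp Poincaré inequality on H^1_0 of an interval of length L, ∫(u')² ≥ (π/L)²∫u² with equality for the first sine mode sin(π(x−x₀)/L) (x₀ the left endpoint), so the inequality holds for all u iff (1−α)(π/L)² ≥ α − c, i.e. α ≤ ((π/L)² + c)/((π/L)² + 1) = (1 + c(L/π)²)/(1 + (L/π)²). With (π/L)² = 9*π^2 and c = 2/3, the largest admissible constant is α = ((π/L)² + c)/((π/L)² + 1).
Simplifying, α = (2 + 27*π^2)/(3*(1 + 9*π^2)).


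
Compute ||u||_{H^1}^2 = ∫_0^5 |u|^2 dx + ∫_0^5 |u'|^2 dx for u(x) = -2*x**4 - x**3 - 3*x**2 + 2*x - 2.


||u||_{H^1}^2 = 38105395/18

The H^1 norm (squared) on an interval (0, L) is
  ||u||_{H^1}^2 = ∫_0^L u(x)^2 dx + ∫_0^L u'(x)^2 dx.
Compute u'(x) = -8*x**3 - 3*x**2 - 6*x + 2.
Then u(x)^2 = 4*x**8 + 4*x**7 + 13*x**6 - 2*x**5 + 13*x**4 - 8*x**3 + 16*x**2 - 8*x + 4 and u'(x)^2 = 64*x**6 + 48*x**5 + 105*x**4 + 4*x**3 + 24*x**2 - 24*x + 4.
Integrate each monomial from 0 to 5 using ∫_0^5 c·x^n dx = c·5^(n+1)/(n+1):
  ∫_0^5 u(x)^2 dx = ∫_0^5 (4*x^8 + 4*x^7 + 13*x^6 - 2*x^5 + 13*x^4 - 8*x^3 + 16*x^2 - 8*x + 4) dx. Term by term:
    ∫_0^5 4*x^8 dx = 7812500/9;  ∫_0^5 4*x^7 dx = 390625/2;  ∫_0^5 13*x^6 dx = 1015625/7;
    ∫_0^5 -2*x^5 dx = -15625/3;  ∫_0^5 13*x^4 dx = 8125;  ∫_0^5 -8*x^3 dx = -1250;
    ∫_0^5 16*x^2 dx = 2000/3;  ∫_0^5 -8*x dx = -100;  ∫_0^5 4 dx = 20.
  Sum: 7812500/9 + 390625/2 + 1015625/7 − 15625/3 + 8125 − 1250 + 2000/3 − 100 + 20 = 152549545/126.
  ∫_0^5 u'(x)^2 dx = ∫_0^5 (64*x^6 + 48*x^5 + 105*x^4 + 4*x^3 + 24*x^2 - 24*x + 4) dx. Term by term:
    ∫_0^5 64*x^6 dx = 5000000/7;  ∫_0^5 48*x^5 dx = 125000;  ∫_0^5 105*x^4 dx = 65625;
    ∫_0^5 4*x^3 dx = 625;  ∫_0^5 24*x^2 dx = 1000;  ∫_0^5 -24*x dx = -300;
    ∫_0^5 4 dx = 20.
  Sum: 5000000/7 + 125000 + 65625 + 625 + 1000 − 300 + 20 = 6343790/7.
Adding: ||u||_{H^1}^2 = 152549545/126 + 6343790/7 = 38105395/18.


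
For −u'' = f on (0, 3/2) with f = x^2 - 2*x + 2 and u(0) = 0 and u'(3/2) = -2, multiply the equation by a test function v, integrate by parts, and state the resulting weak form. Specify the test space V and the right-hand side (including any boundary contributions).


V = {v ∈ H^1(0, 3/2) : v(0) = 0} (test functions vanish at x = 0 where u is specified); weak form: ∫_0^3/2 u'v' dx = ∫_0^3/2 (x^2 - 2*x + 2) v dx − 2·v(3/2) for all v ∈ V.

Multiply both sides by a test function v and integrate from 0 to 3/2:
  ∫_0^3/2 −u''(x) v(x) dx = ∫_0^3/2 f(x) v(x) dx.
Integrate the LHS by parts once:
  ∫_0^3/2 −u'' v dx = −[u'(x) v(x)]_0^3/2 + ∫_0^3/2 u'(x) v'(x) dx.
Thus ∫_0^3/2 u'(x) v'(x) dx = ∫_0^3/2 f(x) v(x) dx + [u'(x) v(x)]_0^3/2.
Choose V so that boundary terms are either known or forced to vanish.
Mixed BC: u(0) = 0 (Dirichlet) and u'(3/2) = -2 (Neumann). Define V = {v ∈ H^1(0, 3/2) : v(0) = 0}. Then [u' v]_0^3/2 = u'(3/2)·v(3/2) − u'(0)·0 = − 2·v(3/2).
Weak formulation: find u (satisfying any essential BC) such that ∫_0^3/2 u'(x) v'(x) dx = ∫_0^3/2 f v dx − 2·v(3/2) for all v ∈ V (Dirichlet at 0 absorbed into V; Neumann datum at x = 3/2 contributes the boundary term).
Substituting f(x) = x^2 - 2*x + 2, the right-hand side is ∫_0^3/2 (x^2 - 2*x + 2) v dx − 2·v(3/2).


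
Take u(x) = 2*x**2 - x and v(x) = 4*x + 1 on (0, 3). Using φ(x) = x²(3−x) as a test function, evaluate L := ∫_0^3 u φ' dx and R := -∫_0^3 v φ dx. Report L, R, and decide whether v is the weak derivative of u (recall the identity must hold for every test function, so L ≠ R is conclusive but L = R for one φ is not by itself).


LHS = -837/20, RHS = -1107/20. No, v is not the weak derivative of u.

u(x) = 2*x**2 - x, classical derivative u'(x) = 4*x - 1.
φ(x) = x²(3−x), so φ'(x) = 3*x*(2 - x).
Note φ(0) = φ(3) = 0, so the boundary term u·φ vanishes.
LHS = ∫_0^3 u(x) φ'(x) dx = ∫_0^3 (-6*x^4 + 15*x^3 - 6*x^2) dx. Term by term:
  ∫_0^3 -6*x^4 dx = -1458/5;  ∫_0^3 15*x^3 dx = 1215/4;  ∫_0^3 -6*x^2 dx = -54.
Sum: -1458/5 + 1215/4 − 54 = -837/20.
So LHS = -837/20.
∫_0^3 v(x) φ(x) dx = ∫_0^3 (-4*x^4 + 11*x^3 + 3*x^2) dx. Term by term:
  ∫_0^3 -4*x^4 dx = -972/5;  ∫_0^3 11*x^3 dx = 891/4;  ∫_0^3 3*x^2 dx = 27.
Sum: -972/5 + 891/4 + 27 = 1107/20.
So RHS = -∫_0^3 v(x) φ(x) dx = -1107/20.
LHS − RHS = 27/2 ≠ 0, so the identity fails.
(For a valid weak derivative the identity must hold for EVERY test function, in particular this one. The failure shows v is NOT the weak derivative of u.)
Correct weak derivative would be u'(x) = 4*x - 1.


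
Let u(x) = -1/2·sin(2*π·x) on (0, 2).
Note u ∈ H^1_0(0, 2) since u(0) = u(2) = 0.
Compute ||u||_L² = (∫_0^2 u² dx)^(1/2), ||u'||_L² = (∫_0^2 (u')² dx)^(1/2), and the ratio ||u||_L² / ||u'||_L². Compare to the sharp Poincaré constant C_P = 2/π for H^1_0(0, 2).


||u||_L² / ||u'||_L² = 1/(2*π) < C_P = 2/π.

u(x) = -1/2·sin(2*π·x), so u'(x) = -π*cos(2*π*x).
Writing u(x) = A·sin(kπx/L) with A = -1/2 and k = 4, use ∫_0^L sin²(kπx/L) dx = L/2 and ∫_0^L cos²(kπx/L) dx = L/2.
u² = 1/4·sin²(2*π·x) and (u')² = π^2·cos²(2*π·x), and each of sin², cos² integrates to L/2 = 1 over (0, 2).
∫_0^2 u² dx = 1/4, so ||u||_L² = 1/2.
∫_0^2 (u')² dx = π^2, so ||u'||_L² = π.
Ratio ||u||_L² / ||u'||_L² = 1/(2*π).
Sharp Poincaré constant on H^1_0(0, 2) is C_P = L/π = 2/π, achieved by sin(π/2·x).
This is the k = 4 harmonic; the ratio L/(kπ) is strictly less than C_P = L/π, consistent with the sharp inequality ||u||_L² ≤ C_P ||u'||_L².


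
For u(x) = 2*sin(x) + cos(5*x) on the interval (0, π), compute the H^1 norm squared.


||u||_{H^1(0,π)}^2 = 17*π

u'(x) = -5*sin(5*x) + 2*cos(x).
Expand u² and (u')² and integrate term by term on (0, π), using: for integers n ≥ 1, ∫_0^π sin²(nx) dx = ∫_0^π cos²(nx) dx = π/2; for n ≠ n', ∫_0^π sin(nx)sin(n'x) dx = ∫_0^π cos(nx)cos(n'x) dx = 0; and by product-to-sum, ∫_0^π sin(nx)cos(n'x) dx = ½∫_0^π [sin((n+n')x) + sin((n−n')x)] dx, which is 0 when n+n' is even and 2n/(n²−n'²) when n+n' is odd (it need not vanish on (0, π)).
  u² squared terms: (2)²·∫sin(x)² dx = 4·π/2 = 2*π;  (1)²·∫cos(5x)² dx = 1·π/2 = π/2.
  u² cross terms: 2·(2)·(1)·∫sin(x)·cos(5x) dx = 4·(0) = 0.
  So ∫_0^π u² dx = 2*π + π/2 + 0 = 5*π/2.
  (u')² squared terms: (-5)²·∫sin(5x)² dx = 25·π/2 = 25*π/2;  (2)²·∫cos(x)² dx = 4·π/2 = 2*π.
  (u')² cross terms: 2·(-5)·(2)·∫sin(5x)·cos(x) dx = -20·(0) = 0.
  So ∫_0^π (u')² dx = 25*π/2 + 2*π + 0 = 29*π/2.
||u||_{H^1}^2 = (5*π/2) + (29*π/2) = 17*π.


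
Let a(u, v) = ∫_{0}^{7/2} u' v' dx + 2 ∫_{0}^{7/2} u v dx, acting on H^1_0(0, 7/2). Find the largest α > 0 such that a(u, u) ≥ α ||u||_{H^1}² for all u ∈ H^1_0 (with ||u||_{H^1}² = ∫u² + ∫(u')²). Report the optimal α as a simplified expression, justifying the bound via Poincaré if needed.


α = 1

Coercivity of a(·,·) on H^1_0(0, 7/2) means a(u, u) ≥ α ||u||_{H^1}² for every u ∈ H^1_0.
The interval has length L = 7/2, and Poincaré/coercivity depend only on L. Here a(u, u) = ∫(u')² + (2)·∫u².
Here c = 2 ≥ 1, so a(u,u) = ∫(u')² + c∫u² ≥ ∫(u')² + ∫u² = ||u||_{H^1}², i.e. α = 1 works. No larger α is possible: a(u,u) ≥ α||u||_{H^1}² means (1−α)∫(u')² ≥ (α−c)∫u², and for the modes u_n = sin(nπ(x−x₀)/L) (x₀ the left endpoint) one has ∫u_n²/∫(u_n')² = (L/(nπ))² → 0, so a(u_n,u_n)/||u_n||_{H^1}² → 1. Hence the optimal constant is α = 1.
Therefore α = 1.


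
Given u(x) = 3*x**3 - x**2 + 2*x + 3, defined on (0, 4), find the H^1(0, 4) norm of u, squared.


||u||_{H^1}^2 = 3749236/105

The H^1 norm (squared) on an interval (0, L) is
  ||u||_{H^1}^2 = ∫_0^L u(x)^2 dx + ∫_0^L u'(x)^2 dx.
Compute u'(x) = 9*x**2 - 2*x + 2.
Then u(x)^2 = 9*x**6 - 6*x**5 + 13*x**4 + 14*x**3 - 2*x**2 + 12*x + 9 and u'(x)^2 = 81*x**4 - 36*x**3 + 40*x**2 - 8*x + 4.
Integrate each monomial from 0 to 4 using ∫_0^4 c·x^n dx = c·4^(n+1)/(n+1):
  ∫_0^4 u(x)^2 dx = ∫_0^4 (9*x^6 - 6*x^5 + 13*x^4 + 14*x^3 - 2*x^2 + 12*x + 9) dx. Term by term:
    ∫_0^4 9*x^6 dx = 147456/7;  ∫_0^4 -6*x^5 dx = -4096;  ∫_0^4 13*x^4 dx = 13312/5;
    ∫_0^4 14*x^3 dx = 896;  ∫_0^4 -2*x^2 dx = -128/3;  ∫_0^4 12*x dx = 96;
    ∫_0^4 9 dx = 36.
  Sum: 147456/7 − 4096 + 13312/5 + 896 − 128/3 + 96 + 36 = 2164772/105.
  ∫_0^4 u'(x)^2 dx = ∫_0^4 (81*x^4 - 36*x^3 + 40*x^2 - 8*x + 4) dx. Term by term:
    ∫_0^4 81*x^4 dx = 82944/5;  ∫_0^4 -36*x^3 dx = -2304;  ∫_0^4 40*x^2 dx = 2560/3;
    ∫_0^4 -8*x dx = -64;  ∫_0^4 4 dx = 16.
  Sum: 82944/5 − 2304 + 2560/3 − 64 + 16 = 226352/15.
Adding: ||u||_{H^1}^2 = 2164772/105 + 226352/15 = 3749236/105.


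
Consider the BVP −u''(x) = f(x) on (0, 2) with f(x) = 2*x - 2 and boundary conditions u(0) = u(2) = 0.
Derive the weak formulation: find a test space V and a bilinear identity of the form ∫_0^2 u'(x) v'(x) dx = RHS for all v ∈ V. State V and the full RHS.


V = H^1_0(0, 2) (so v(0) = v(2) = 0); weak form: ∫_0^2 u'v' dx = ∫_0^2 (2*x - 2) v dx for all v ∈ V.

Multiply both sides by a test function v and integrate from 0 to 2:
  ∫_0^2 −u''(x) v(x) dx = ∫_0^2 f(x) v(x) dx.
Integrate the LHS by parts once:
  ∫_0^2 −u'' v dx = −[u'(x) v(x)]_0^2 + ∫_0^2 u'(x) v'(x) dx.
Thus ∫_0^2 u'(x) v'(x) dx = ∫_0^2 f(x) v(x) dx + [u'(x) v(x)]_0^2.
Choose V so that boundary terms are either known or forced to vanish.
u is Dirichlet: u(0) = u(2) = 0. Let V = H^1_0(0, 2); then v(0) = v(2) = 0, and [u' v]_0^2 = 0.
Weak formulation: find u (satisfying any essential BC) such that ∫_0^2 u'(x) v'(x) dx = ∫_0^2 f v dx for all v ∈ V.
Substituting f(x) = 2*x - 2, the right-hand side is ∫_0^2 (2*x - 2) v dx.


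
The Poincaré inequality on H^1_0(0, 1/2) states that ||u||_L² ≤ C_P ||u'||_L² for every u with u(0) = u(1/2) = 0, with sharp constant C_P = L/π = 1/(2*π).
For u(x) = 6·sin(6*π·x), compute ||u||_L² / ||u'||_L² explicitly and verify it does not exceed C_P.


||u||_L² / ||u'||_L² = 1/(6*π) < C_P = 1/(2*π).

u(x) = 6·sin(6*π·x), so u'(x) = 36*π*cos(6*π*x).
Writing u(x) = A·sin(kπx/L) with A = 6 and k = 3, use ∫_0^L sin²(kπx/L) dx = L/2 and ∫_0^L cos²(kπx/L) dx = L/2.
u² = 36·sin²(6*π·x) and (u')² = 1296*π^2·cos²(6*π·x), and each of sin², cos² integrates to L/2 = 1/4 over (0, 1/2).
∫_0^1/2 u² dx = 9, so ||u||_L² = 3.
∫_0^1/2 (u')² dx = 324*π^2, so ||u'||_L² = 18*π.
Ratio ||u||_L² / ||u'||_L² = 1/(6*π).
Sharp Poincaré constant on H^1_0(0, 1/2) is C_P = L/π = 1/(2*π), achieved by sin(2*π·x).
This is the k = 3 harmonic; the ratio L/(kπ) is strictly less than C_P = L/π, consistent with the sharp inequality ||u||_L² ≤ C_P ||u'||_L².


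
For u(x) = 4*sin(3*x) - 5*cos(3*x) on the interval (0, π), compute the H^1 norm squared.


||u||_{H^1(0,π)}^2 = 205*π

u'(x) = 15*sin(3*x) + 12*cos(3*x).
Expand u² and (u')² and integrate term by term on (0, π), using: for integers n ≥ 1, ∫_0^π sin²(nx) dx = ∫_0^π cos²(nx) dx = π/2; for n ≠ n', ∫_0^π sin(nx)sin(n'x) dx = ∫_0^π cos(nx)cos(n'x) dx = 0; and by product-to-sum, ∫_0^π sin(nx)cos(n'x) dx = ½∫_0^π [sin((n+n')x) + sin((n−n')x)] dx, which is 0 when n+n' is even and 2n/(n²−n'²) when n+n' is odd (it need not vanish on (0, π)).
  u² squared terms: (-5)²·∫cos(3x)² dx = 25·π/2 = 25*π/2;  (4)²·∫sin(3x)² dx = 16·π/2 = 8*π.
  u² cross terms: 2·(-5)·(4)·∫cos(3x)·sin(3x) dx = -40·(0) = 0.
  So ∫_0^π u² dx = 25*π/2 + 8*π + 0 = 41*π/2.
  (u')² squared terms: (12)²·∫cos(3x)² dx = 144·π/2 = 72*π;  (15)²·∫sin(3x)² dx = 225·π/2 = 225*π/2.
  (u')² cross terms: 2·(12)·(15)·∫cos(3x)·sin(3x) dx = 360·(0) = 0.
  So ∫_0^π (u')² dx = 72*π + 225*π/2 + 0 = 369*π/2.
||u||_{H^1}^2 = (41*π/2) + (369*π/2) = 205*π.


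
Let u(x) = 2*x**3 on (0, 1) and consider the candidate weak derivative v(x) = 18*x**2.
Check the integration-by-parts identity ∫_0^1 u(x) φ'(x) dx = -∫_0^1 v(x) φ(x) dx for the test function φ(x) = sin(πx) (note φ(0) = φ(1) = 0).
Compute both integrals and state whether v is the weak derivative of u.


LHS = -6/π + 24/π^3, RHS = -18/π + 72/π^3. No, v is not the weak derivative of u.

u(x) = 2*x**3, classical derivative u'(x) = 6*x**2.
φ(x) = sin(πx), so φ'(x) = π*cos(π*x).
Note φ(0) = φ(1) = 0, so the boundary term u·φ vanishes.
LHS = ∫_0^1 u(x) φ'(x) dx = ∫_0^1 (2*π*x^3*cos(π*x)) dx. Term by term:
  ∫_0^1 2*π*x^3*cos(π*x) dx = -6/π + 24/π^3.
So LHS = -6/π + 24/π^3.
∫_0^1 v(x) φ(x) dx = ∫_0^1 (18*x^2*sin(π*x)) dx. Term by term:
  ∫_0^1 18*x^2*sin(π*x) dx = -72/π^3 + 18/π.
So RHS = -∫_0^1 v(x) φ(x) dx = -18/π + 72/π^3.
LHS − RHS = -48/π^3 + 12/π ≠ 0, so the identity fails.
(For a valid weak derivative the identity must hold for EVERY test function, in particular this one. The failure shows v is NOT the weak derivative of u.)
Correct weak derivative would be u'(x) = 6*x**2.


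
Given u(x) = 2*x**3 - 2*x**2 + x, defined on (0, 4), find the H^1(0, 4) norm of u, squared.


||u||_{H^1}^2 = 1064996/105

The H^1 norm (squared) on an interval (0, L) is
  ||u||_{H^1}^2 = ∫_0^L u(x)^2 dx + ∫_0^L u'(x)^2 dx.
Compute u'(x) = 6*x**2 - 4*x + 1.
Then u(x)^2 = 4*x**6 - 8*x**5 + 8*x**4 - 4*x**3 + x**2 and u'(x)^2 = 36*x**4 - 48*x**3 + 28*x**2 - 8*x + 1.
Integrate each monomial from 0 to 4 using ∫_0^4 c·x^n dx = c·4^(n+1)/(n+1):
  ∫_0^4 u(x)^2 dx = ∫_0^4 (4*x^6 - 8*x^5 + 8*x^4 - 4*x^3 + x^2) dx. Term by term:
    ∫_0^4 4*x^6 dx = 65536/7;  ∫_0^4 -8*x^5 dx = -16384/3;  ∫_0^4 8*x^4 dx = 8192/5;
    ∫_0^4 -4*x^3 dx = -256;  ∫_0^4 x^2 dx = 64/3.
  Sum: 65536/7 − 16384/3 + 8192/5 − 256 + 64/3 = 185664/35.
  ∫_0^4 u'(x)^2 dx = ∫_0^4 (36*x^4 - 48*x^3 + 28*x^2 - 8*x + 1) dx. Term by term:
    ∫_0^4 36*x^4 dx = 36864/5;  ∫_0^4 -48*x^3 dx = -3072;  ∫_0^4 28*x^2 dx = 1792/3;
    ∫_0^4 -8*x dx = -64;  ∫_0^4 1 dx = 4.
  Sum: 36864/5 − 3072 + 1792/3 − 64 + 4 = 72572/15.
Adding: ||u||_{H^1}^2 = 185664/35 + 72572/15 = 1064996/105.


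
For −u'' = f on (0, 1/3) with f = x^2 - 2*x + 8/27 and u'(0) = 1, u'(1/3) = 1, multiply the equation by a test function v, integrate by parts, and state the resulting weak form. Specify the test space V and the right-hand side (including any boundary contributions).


V = H^1(0, 1/3) (v unrestricted at boundary; u is determined up to an additive constant); weak form: ∫_0^1/3 u'v' dx = ∫_0^1/3 (x^2 - 2*x + 8/27) v dx + v(1/3) − v(0) for all v ∈ V.

Multiply both sides by a test function v and integrate from 0 to 1/3:
  ∫_0^1/3 −u''(x) v(x) dx = ∫_0^1/3 f(x) v(x) dx.
Integrate the LHS by parts once:
  ∫_0^1/3 −u'' v dx = −[u'(x) v(x)]_0^1/3 + ∫_0^1/3 u'(x) v'(x) dx.
Thus ∫_0^1/3 u'(x) v'(x) dx = ∫_0^1/3 f(x) v(x) dx + [u'(x) v(x)]_0^1/3.
Choose V so that boundary terms are either known or forced to vanish.
u has inhomogeneous Neumann u'(0) = 1, u'(1/3) = 1. [u' v]_0^1/3 = (1)·v(1/3) − (1)·v(0) = v(1/3) − v(0). Take V = H^1(0, 1/3); boundary term becomes part of RHS.
Weak formulation: find u (satisfying any essential BC) such that ∫_0^1/3 u'(x) v'(x) dx = ∫_0^1/3 f v dx + v(1/3) − v(0) for all v ∈ V (Neumann data are natural BCs: they enter the RHS as boundary terms).
Substituting f(x) = x^2 - 2*x + 8/27, the right-hand side is ∫_0^1/3 (x^2 - 2*x + 8/27) v dx + v(1/3) − v(0).
Compatibility check (pure Neumann): taking v ≡ 1 ∈ V gives 0 = ∫_0^1/3 f dx + (1) − (1), i.e. ∫_0^1/3 f dx must equal u'(0) − u'(1/3) = 0. Indeed ∫_0^1/3 (x^2 - 2*x + 8/27) dx = 0, so the data are compatible. The solution is then unique only up to an additive constant (fix it e.g. by requiring ∫_0^1/3 u dx = 0).


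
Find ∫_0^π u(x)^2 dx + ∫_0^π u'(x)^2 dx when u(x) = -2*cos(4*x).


||u||_{H^1(0,π)}^2 = 34*π

u'(x) = 8*sin(4*x).
Expand u² and (u')² and integrate term by term on (0, π), using: for integers n ≥ 1, ∫_0^π sin²(nx) dx = ∫_0^π cos²(nx) dx = π/2; for n ≠ n', ∫_0^π sin(nx)sin(n'x) dx = ∫_0^π cos(nx)cos(n'x) dx = 0; and by product-to-sum, ∫_0^π sin(nx)cos(n'x) dx = ½∫_0^π [sin((n+n')x) + sin((n−n')x)] dx, which is 0 when n+n' is even and 2n/(n²−n'²) when n+n' is odd (it need not vanish on (0, π)).
  u² squared terms: (-2)²·∫cos(4x)² dx = 4·π/2 = 2*π.
  So ∫_0^π u² dx = 2*π.
  (u')² squared terms: (8)²·∫sin(4x)² dx = 64·π/2 = 32*π.
  So ∫_0^π (u')² dx = 32*π.
||u||_{H^1}^2 = (2*π) + (32*π) = 34*π.


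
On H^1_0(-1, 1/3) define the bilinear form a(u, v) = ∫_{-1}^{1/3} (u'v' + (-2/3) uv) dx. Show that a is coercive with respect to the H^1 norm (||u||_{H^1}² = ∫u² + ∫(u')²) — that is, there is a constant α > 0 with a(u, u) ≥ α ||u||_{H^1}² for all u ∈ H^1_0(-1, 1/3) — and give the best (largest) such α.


α = (-32 + 27*π^2)/(3*(16 + 9*π^2))

Coercivity of a(·,·) on H^1_0(-1, 1/3) means a(u, u) ≥ α ||u||_{H^1}² for every u ∈ H^1_0.
The interval has length L = 4/3, and Poincaré/coercivity depend only on L. Here a(u, u) = ∫(u')² + (-2/3)·∫u².
Here c = -2/3 < 0 with |c| < (π/L)² = 9*π^2/16, so coercivity still holds. The condition a(u,u) ≥ α||u||_{H^1}² reads (1−α)∫(u')² ≥ (α−c)∫u². Any admissible α is ≤ 1 (rapidly oscillating u have ∫u²/∫(u')² → 0), and α = 1 would force 0 ≥ (1−c)∫u², impossible since c < 1; so 1−α > 0. By the sharp Poincaré inequality on H^1_0 of an interval of length L, ∫(u')² ≥ (π/L)²∫u² with equality for the first sine mode sin(π(x−x₀)/L) (x₀ the left endpoint), so the inequality holds for all u iff (1−α)(π/L)² ≥ α − c, i.e. α ≤ ((π/L)² + c)/((π/L)² + 1) = (1 + c(L/π)²)/(1 + (L/π)²). (Direct route, valid since c ≤ 0: Poincaré gives c∫u² ≥ c(L/π)²∫(u')², so a(u,u) ≥ (1 + c(L/π)²)∫(u')², while ||u||_{H^1}² ≤ (1 + (L/π)²)∫(u')²; dividing yields the same α.) With (π/L)² = 9*π^2/16 and c = -2/3, the largest admissible constant is α = ((π/L)² + c)/((π/L)² + 1).
Simplifying, α = (-32 + 27*π^2)/(3*(16 + 9*π^2)).


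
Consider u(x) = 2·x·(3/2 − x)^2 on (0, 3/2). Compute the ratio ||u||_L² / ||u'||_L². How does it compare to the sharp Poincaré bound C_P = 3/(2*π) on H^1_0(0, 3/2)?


||u||_L² / ||u'||_L² = 3*sqrt(14)/28 < C_P = 3/(2*π).

u(x) = 2·x·(3/2 − x)^2, so u'(x) = 3*(x - 3/2)*(2*x - 1).
u(x) = 2·x·(3/2 − x)^2 vanishes at x = 0 and x = 3/2, so u ∈ H^1_0(0, 3/2). Differentiate via the product rule and integrate the resulting polynomials term by term.
  ∫_0^3/2 u² dx = ∫_0^3/2 (4*x^6 - 24*x^5 + 54*x^4 - 54*x^3 + 81*x^2/4) dx. Term by term:
    ∫_0^3/2 4*x^6 dx = 2187/224;  ∫_0^3/2 -24*x^5 dx = -729/16;  ∫_0^3/2 54*x^4 dx = 6561/80;
    ∫_0^3/2 -54*x^3 dx = -2187/32;  ∫_0^3/2 81*x^2/4 dx = 729/32.
  Sum: 2187/224 − 729/16 + 6561/80 − 2187/32 + 729/32 = 729/1120.
  ∫_0^3/2 (u')² dx = ∫_0^3/2 (36*x^4 - 144*x^3 + 198*x^2 - 108*x + 81/4) dx. Term by term:
    ∫_0^3/2 36*x^4 dx = 2187/40;  ∫_0^3/2 -144*x^3 dx = -729/4;  ∫_0^3/2 198*x^2 dx = 891/4;
    ∫_0^3/2 -108*x dx = -243/2;  ∫_0^3/2 81/4 dx = 243/8.
  Sum: 2187/40 − 729/4 + 891/4 − 243/2 + 243/8 = 81/20.
∫_0^3/2 u² dx = 729/1120, so ||u||_L² = 27*sqrt(70)/280.
∫_0^3/2 (u')² dx = 81/20, so ||u'||_L² = 9*sqrt(5)/10.
Ratio ||u||_L² / ||u'||_L² = 3*sqrt(14)/28.
Sharp Poincaré constant on H^1_0(0, 3/2) is C_P = L/π = 3/(2*π), achieved by sin(2*π/3·x).
A polynomial bump cannot attain the sharp Poincaré constant (only the first sine eigenfunction does), so the ratio is strictly less than C_P, consistent with ||u||_L² ≤ C_P ||u'||_L².


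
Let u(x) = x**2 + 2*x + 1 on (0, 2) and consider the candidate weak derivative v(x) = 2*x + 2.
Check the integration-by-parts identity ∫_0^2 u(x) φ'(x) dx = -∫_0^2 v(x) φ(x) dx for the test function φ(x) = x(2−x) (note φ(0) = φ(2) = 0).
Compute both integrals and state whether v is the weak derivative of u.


LHS = -16/3, RHS = -16/3. Yes, v = u' weakly.

u(x) = x**2 + 2*x + 1, classical derivative u'(x) = 2*x + 2.
φ(x) = x(2−x), so φ'(x) = 2 - 2*x.
Note φ(0) = φ(2) = 0, so the boundary term u·φ vanishes.
LHS = ∫_0^2 u(x) φ'(x) dx = ∫_0^2 (-2*x^3 - 2*x^2 + 2*x + 2) dx. Term by term:
  ∫_0^2 -2*x^3 dx = -8;  ∫_0^2 -2*x^2 dx = -16/3;  ∫_0^2 2*x dx = 4;
  ∫_0^2 2 dx = 4.
Sum: -8 − 16/3 + 4 + 4 = -16/3.
So LHS = -16/3.
∫_0^2 v(x) φ(x) dx = ∫_0^2 (-2*x^3 + 2*x^2 + 4*x) dx. Term by term:
  ∫_0^2 -2*x^3 dx = -8;  ∫_0^2 2*x^2 dx = 16/3;  ∫_0^2 4*x dx = 8.
Sum: -8 + 16/3 + 8 = 16/3.
So RHS = -∫_0^2 v(x) φ(x) dx = -16/3.
LHS = RHS, so the identity holds for this test φ.
Moreover u is smooth here and v(x) = u'(x) = 2*x + 2 pointwise, so the identity holds for every test function. Hence v is the weak derivative of u.


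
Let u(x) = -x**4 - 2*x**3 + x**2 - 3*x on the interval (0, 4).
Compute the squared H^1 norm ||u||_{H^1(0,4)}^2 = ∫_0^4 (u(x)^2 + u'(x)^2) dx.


||u||_{H^1}^2 = 45838316/315

The H^1 norm (squared) on an interval (0, L) is
  ||u||_{H^1}^2 = ∫_0^L u(x)^2 dx + ∫_0^L u'(x)^2 dx.
Compute u'(x) = -4*x**3 - 6*x**2 + 2*x - 3.
Then u(x)^2 = x**8 + 4*x**7 + 2*x**6 + 2*x**5 + 13*x**4 - 6*x**3 + 9*x**2 and u'(x)^2 = 16*x**6 + 48*x**5 + 20*x**4 + 40*x**2 - 12*x + 9.
Integrate each monomial from 0 to 4 using ∫_0^4 c·x^n dx = c·4^(n+1)/(n+1):
  ∫_0^4 u(x)^2 dx = ∫_0^4 (x^8 + 4*x^7 + 2*x^6 + 2*x^5 + 13*x^4 - 6*x^3 + 9*x^2) dx. Term by term:
    ∫_0^4 x^8 dx = 262144/9;  ∫_0^4 4*x^7 dx = 32768;  ∫_0^4 2*x^6 dx = 32768/7;
    ∫_0^4 2*x^5 dx = 4096/3;  ∫_0^4 13*x^4 dx = 13312/5;  ∫_0^4 -6*x^3 dx = -384;
    ∫_0^4 9*x^2 dx = 192.
  Sum: 262144/9 + 32768 + 32768/7 + 4096/3 + 13312/5 − 384 + 192 = 22179776/315.
  ∫_0^4 u'(x)^2 dx = ∫_0^4 (16*x^6 + 48*x^5 + 20*x^4 + 40*x^2 - 12*x + 9) dx. Term by term:
    ∫_0^4 16*x^6 dx = 262144/7;  ∫_0^4 48*x^5 dx = 32768;  ∫_0^4 20*x^4 dx = 4096;
    ∫_0^4 40*x^2 dx = 2560/3;  ∫_0^4 -12*x dx = -96;  ∫_0^4 9 dx = 36.
  Sum: 262144/7 + 32768 + 4096 + 2560/3 − 96 + 36 = 1577236/21.
Adding: ||u||_{H^1}^2 = 22179776/315 + 1577236/21 = 45838316/315.


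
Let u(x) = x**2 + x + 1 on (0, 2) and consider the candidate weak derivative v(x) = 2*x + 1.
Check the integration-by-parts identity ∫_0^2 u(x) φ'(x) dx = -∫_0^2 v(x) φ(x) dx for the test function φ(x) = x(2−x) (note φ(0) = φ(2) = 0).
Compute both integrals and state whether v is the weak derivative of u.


LHS = -4, RHS = -4. Yes, v = u' weakly.

u(x) = x**2 + x + 1, classical derivative u'(x) = 2*x + 1.
φ(x) = x(2−x), so φ'(x) = 2 - 2*x.
Note φ(0) = φ(2) = 0, so the boundary term u·φ vanishes.
LHS = ∫_0^2 u(x) φ'(x) dx = ∫_0^2 (2 - 2*x^3) dx. Term by term:
  ∫_0^2 -2*x^3 dx = -8;  ∫_0^2 2 dx = 4.
Sum: -8 + 4 = -4.
So LHS = -4.
∫_0^2 v(x) φ(x) dx = ∫_0^2 (-2*x^3 + 3*x^2 + 2*x) dx. Term by term:
  ∫_0^2 -2*x^3 dx = -8;  ∫_0^2 3*x^2 dx = 8;  ∫_0^2 2*x dx = 4.
Sum: -8 + 8 + 4 = 4.
So RHS = -∫_0^2 v(x) φ(x) dx = -4.
LHS = RHS, so the identity holds for this test φ.
Moreover u is smooth here and v(x) = u'(x) = 2*x + 1 pointwise, so the identity holds for every test function. Hence v is the weak derivative of u.


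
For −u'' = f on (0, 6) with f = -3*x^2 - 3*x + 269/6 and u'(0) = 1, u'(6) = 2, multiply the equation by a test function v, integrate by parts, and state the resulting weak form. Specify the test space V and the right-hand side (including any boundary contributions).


V = H^1(0, 6) (v unrestricted at boundary; u is determined up to an additive constant); weak form: ∫_0^6 u'v' dx = ∫_0^6 (-3*x^2 - 3*x + 269/6) v dx + 2·v(6) − v(0) for all v ∈ V.

Multiply both sides by a test function v and integrate from 0 to 6:
  ∫_0^6 −u''(x) v(x) dx = ∫_0^6 f(x) v(x) dx.
Integrate the LHS by parts once:
  ∫_0^6 −u'' v dx = −[u'(x) v(x)]_0^6 + ∫_0^6 u'(x) v'(x) dx.
Thus ∫_0^6 u'(x) v'(x) dx = ∫_0^6 f(x) v(x) dx + [u'(x) v(x)]_0^6.
Choose V so that boundary terms are either known or forced to vanish.
u has inhomogeneous Neumann u'(0) = 1, u'(6) = 2. [u' v]_0^6 = (2)·v(6) − (1)·v(0) = 2·v(6) − v(0). Take V = H^1(0, 6); boundary term becomes part of RHS.
Weak formulation: find u (satisfying any essential BC) such that ∫_0^6 u'(x) v'(x) dx = ∫_0^6 f v dx + 2·v(6) − v(0) for all v ∈ V (Neumann data are natural BCs: they enter the RHS as boundary terms).
Substituting f(x) = -3*x^2 - 3*x + 269/6, the right-hand side is ∫_0^6 (-3*x^2 - 3*x + 269/6) v dx + 2·v(6) − v(0).
Compatibility check (pure Neumann): taking v ≡ 1 ∈ V gives 0 = ∫_0^6 f dx + (2) − (1), i.e. ∫_0^6 f dx must equal u'(0) − u'(6) = -1. Indeed ∫_0^6 (-3*x^2 - 3*x + 269/6) dx = -1, so the data are compatible. The solution is then unique only up to an additive constant (fix it e.g. by requiring ∫_0^6 u dx = 0).


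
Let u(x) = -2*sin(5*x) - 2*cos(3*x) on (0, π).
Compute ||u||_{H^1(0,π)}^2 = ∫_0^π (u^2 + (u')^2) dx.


||u||_{H^1(0,π)}^2 = 72*π

u'(x) = 6*sin(3*x) - 10*cos(5*x).
Expand u² and (u')² and integrate term by term on (0, π), using: for integers n ≥ 1, ∫_0^π sin²(nx) dx = ∫_0^π cos²(nx) dx = π/2; for n ≠ n', ∫_0^π sin(nx)sin(n'x) dx = ∫_0^π cos(nx)cos(n'x) dx = 0; and by product-to-sum, ∫_0^π sin(nx)cos(n'x) dx = ½∫_0^π [sin((n+n')x) + sin((n−n')x)] dx, which is 0 when n+n' is even and 2n/(n²−n'²) when n+n' is odd (it need not vanish on (0, π)).
  u² squared terms: (-2)²·∫cos(3x)² dx = 4·π/2 = 2*π;  (-2)²·∫sin(5x)² dx = 4·π/2 = 2*π.
  u² cross terms: 2·(-2)·(-2)·∫cos(3x)·sin(5x) dx = 8·(0) = 0.
  So ∫_0^π u² dx = 2*π + 2*π + 0 = 4*π.
  (u')² squared terms: (-10)²·∫cos(5x)² dx = 100·π/2 = 50*π;  (6)²·∫sin(3x)² dx = 36·π/2 = 18*π.
  (u')² cross terms: 2·(-10)·(6)·∫cos(5x)·sin(3x) dx = -120·(0) = 0.
  So ∫_0^π (u')² dx = 50*π + 18*π + 0 = 68*π.
||u||_{H^1}^2 = (4*π) + (68*π) = 72*π.


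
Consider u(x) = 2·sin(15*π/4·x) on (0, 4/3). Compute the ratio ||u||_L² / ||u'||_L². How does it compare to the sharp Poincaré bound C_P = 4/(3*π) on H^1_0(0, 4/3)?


||u||_L² / ||u'||_L² = 4/(15*π) < C_P = 4/(3*π).

u(x) = 2·sin(15*π/4·x), so u'(x) = 15*π*cos(15*π*x/4)/2.
Writing u(x) = A·sin(kπx/L) with A = 2 and k = 5, use ∫_0^L sin²(kπx/L) dx = L/2 and ∫_0^L cos²(kπx/L) dx = L/2.
u² = 4·sin²(15*π/4·x) and (u')² = 225*π^2/4·cos²(15*π/4·x), and each of sin², cos² integrates to L/2 = 2/3 over (0, 4/3).
∫_0^4/3 u² dx = 8/3, so ||u||_L² = 2*sqrt(6)/3.
∫_0^4/3 (u')² dx = 75*π^2/2, so ||u'||_L² = 5*sqrt(6)*π/2.
Ratio ||u||_L² / ||u'||_L² = 4/(15*π).
Sharp Poincaré constant on H^1_0(0, 4/3) is C_P = L/π = 4/(3*π), achieved by sin(3*π/4·x).
This is the k = 5 harmonic; the ratio L/(kπ) is strictly less than C_P = L/π, consistent with the sharp inequality ||u||_L² ≤ C_P ||u'||_L².


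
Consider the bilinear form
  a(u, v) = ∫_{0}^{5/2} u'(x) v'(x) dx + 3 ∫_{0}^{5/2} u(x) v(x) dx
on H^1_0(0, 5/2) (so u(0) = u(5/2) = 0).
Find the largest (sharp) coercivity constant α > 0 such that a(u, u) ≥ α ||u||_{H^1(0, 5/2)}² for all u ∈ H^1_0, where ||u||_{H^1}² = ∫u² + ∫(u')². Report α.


α = 1

Coercivity of a(·,·) on H^1_0(0, 5/2) means a(u, u) ≥ α ||u||_{H^1}² for every u ∈ H^1_0.
The interval has length L = 5/2, and Poincaré/coercivity depend only on L. Here a(u, u) = ∫(u')² + (3)·∫u².
Here c = 3 ≥ 1, so a(u,u) = ∫(u')² + c∫u² ≥ ∫(u')² + ∫u² = ||u||_{H^1}², i.e. α = 1 works. No larger α is possible: a(u,u) ≥ α||u||_{H^1}² means (1−α)∫(u')² ≥ (α−c)∫u², and for the modes u_n = sin(nπ(x−x₀)/L) (x₀ the left endpoint) one has ∫u_n²/∫(u_n')² = (L/(nπ))² → 0, so a(u_n,u_n)/||u_n||_{H^1}² → 1. Hence the optimal constant is α = 1.
Therefore α = 1.


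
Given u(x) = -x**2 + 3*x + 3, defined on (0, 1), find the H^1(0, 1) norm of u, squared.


||u||_{H^1}^2 = 661/30

The H^1 norm (squared) on an interval (0, L) is
  ||u||_{H^1}^2 = ∫_0^L u(x)^2 dx + ∫_0^L u'(x)^2 dx.
Compute u'(x) = 3 - 2*x.
Then u(x)^2 = x**4 - 6*x**3 + 3*x**2 + 18*x + 9 and u'(x)^2 = 4*x**2 - 12*x + 9.
Integrate each monomial from 0 to 1 using ∫_0^1 c·x^n dx = c·1^(n+1)/(n+1):
  ∫_0^1 u(x)^2 dx = ∫_0^1 (x^4 - 6*x^3 + 3*x^2 + 18*x + 9) dx. Term by term:
    ∫_0^1 x^4 dx = 1/5;  ∫_0^1 -6*x^3 dx = -3/2;  ∫_0^1 3*x^2 dx = 1;
    ∫_0^1 18*x dx = 9;  ∫_0^1 9 dx = 9.
  Sum: 1/5 − 3/2 + 1 + 9 + 9 = 177/10.
  ∫_0^1 u'(x)^2 dx = ∫_0^1 (4*x^2 - 12*x + 9) dx. Term by term:
    ∫_0^1 4*x^2 dx = 4/3;  ∫_0^1 -12*x dx = -6;  ∫_0^1 9 dx = 9.
  Sum: 4/3 − 6 + 9 = 13/3.
Adding: ||u||_{H^1}^2 = 177/10 + 13/3 = 661/30.


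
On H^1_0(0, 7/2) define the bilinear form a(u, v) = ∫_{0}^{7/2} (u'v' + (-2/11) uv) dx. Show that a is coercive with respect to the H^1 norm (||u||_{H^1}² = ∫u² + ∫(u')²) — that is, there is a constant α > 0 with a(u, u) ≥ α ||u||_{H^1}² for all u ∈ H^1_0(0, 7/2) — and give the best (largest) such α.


α = 2*(-49 + 22*π^2)/(11*(4*π^2 + 49))

Coercivity of a(·,·) on H^1_0(0, 7/2) means a(u, u) ≥ α ||u||_{H^1}² for every u ∈ H^1_0.
The interval has length L = 7/2, and Poincaré/coercivity depend only on L. Here a(u, u) = ∫(u')² + (-2/11)·∫u².
Here c = -2/11 < 0 with |c| < (π/L)² = 4*π^2/49, so coercivity still holds. The condition a(u,u) ≥ α||u||_{H^1}² reads (1−α)∫(u')² ≥ (α−c)∫u². Any admissible α is ≤ 1 (rapidly oscillating u have ∫u²/∫(u')² → 0), and α = 1 would force 0 ≥ (1−c)∫u², impossible since c < 1; so 1−α > 0. By the sharp Poincaré inequality on H^1_0 of an interval of length L, ∫(u')² ≥ (π/L)²∫u² with equality for the first sine mode sin(π(x−x₀)/L) (x₀ the left endpoint), so the inequality holds for all u iff (1−α)(π/L)² ≥ α − c, i.e. α ≤ ((π/L)² + c)/((π/L)² + 1) = (1 + c(L/π)²)/(1 + (L/π)²). (Direct route, valid since c ≤ 0: Poincaré gives c∫u² ≥ c(L/π)²∫(u')², so a(u,u) ≥ (1 + c(L/π)²)∫(u')², while ||u||_{H^1}² ≤ (1 + (L/π)²)∫(u')²; dividing yields the same α.) With (π/L)² = 4*π^2/49 and c = -2/11, the largest admissible constant is α = ((π/L)² + c)/((π/L)² + 1).
Simplifying, α = 2*(-49 + 22*π^2)/(11*(4*π^2 + 49)).
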